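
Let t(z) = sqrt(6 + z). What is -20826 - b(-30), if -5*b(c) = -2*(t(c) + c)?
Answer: -20814 - 4*I*sqrt(6)/5 ≈ -20814.0 - 1.9596*I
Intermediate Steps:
b(c) = 2*c/5 + 2*sqrt(6 + c)/5 (b(c) = -(-2)*(sqrt(6 + c) + c)/5 = -(-2)*(c + sqrt(6 + c))/5 = -(-2*c - 2*sqrt(6 + c))/5 = 2*c/5 + 2*sqrt(6 + c)/5)
-20826 - b(-30) = -20826 - ((2/5)*(-30) + 2*sqrt(6 - 30)/5) = -20826 - (-12 + 2*sqrt(-24)/5) = -20826 - (-12 + 2*(2*I*sqrt(6))/5) = -20826 - (-12 + 4*I*sqrt(6)/5) = -20826 + (12 - 4*I*sqrt(6)/5) = -20814 - 4*I*sqrt(6)/5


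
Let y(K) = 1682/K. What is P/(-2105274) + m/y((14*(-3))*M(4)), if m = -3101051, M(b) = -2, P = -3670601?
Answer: -274196518829467/1770535434 ≈ -1.5487e+5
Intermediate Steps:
P/(-2105274) + m/y((14*(-3))*M(4)) = -3670601/(-2105274) - 3101051/(1682/(((14*(-3))*(-2)))) = -3670601*(-1/2105274) - 3101051/(1682/((-42*(-2)))) = 3670601/2105274 - 3101051/(1682/84) = 3670601/2105274 - 3101051/(1682*(1/84)) = 3670601/2105274 - 3101051/841/42 = 3670601/2105274 - 3101051*42/841 = 3670601/2105274 - 130244142/841 = -274196518829467/1770535434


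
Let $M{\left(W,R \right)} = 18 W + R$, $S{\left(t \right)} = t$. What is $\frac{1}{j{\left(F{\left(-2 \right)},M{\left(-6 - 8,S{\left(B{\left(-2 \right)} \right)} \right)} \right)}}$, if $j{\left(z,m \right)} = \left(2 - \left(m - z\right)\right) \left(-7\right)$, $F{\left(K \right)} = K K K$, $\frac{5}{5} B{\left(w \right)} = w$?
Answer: $- \frac{1}{1736} \approx -0.00057604$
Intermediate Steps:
$B{\left(w \right)} = w$
$F{\left(K \right)} = K^{3}$ ($F{\left(K \right)} = K^{2} K = K^{3}$)
$M{\left(W,R \right)} = R + 18 W$
$j{\left(z,m \right)} = -14 - 7 z + 7 m$ ($j{\left(z,m \right)} = \left(2 + z - m\right) \left(-7\right) = -14 - 7 z + 7 m$)
$\frac{1}{j{\left(F{\left(-2 \right)},M{\left(-6 - 8,S{\left(B{\left(-2 \right)} \right)} \right)} \right)}} = \frac{1}{-14 - 7 \left(-2\right)^{3} + 7 \left(-2 + 18 \left(-6 - 8\right)\right)} = \frac{1}{-14 - -56 + 7 \left(-2 + 18 \left(-14\right)\right)} = \frac{1}{-14 + 56 + 7 \left(-2 - 252\right)} = \frac{1}{-14 + 56 + 7 \left(-254\right)} = \frac{1}{-14 + 56 - 1778} = \frac{1}{-1736} = - \frac{1}{1736}$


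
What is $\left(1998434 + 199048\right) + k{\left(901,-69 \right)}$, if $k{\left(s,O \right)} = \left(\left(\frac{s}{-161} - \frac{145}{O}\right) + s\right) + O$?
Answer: $\frac{1061783974}{483} \approx 2.1983 \cdot 10^{6}$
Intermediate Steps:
$k{\left(s,O \right)} = O - \frac{145}{O} + \frac{160 s}{161}$ ($k{\left(s,O \right)} = \left(\left(s \left(- \frac{1}{161}\right) - \frac{145}{O}\right) + s\right) + O = \left(\left(- \frac{s}{161} - \frac{145}{O}\right) + s\right) + O = \left(\left(- \frac{145}{O} - \frac{s}{161}\right) + s\right) + O = \left(- \frac{145}{O} + \frac{160 s}{161}\right) + O = O - \frac{145}{O} + \frac{160 s}{161}$)
$\left(1998434 + 199048\right) + k{\left(901,-69 \right)} = \left(1998434 + 199048\right) - \left(- \frac{133051}{161} - \frac{145}{69}\right) = 2197482 - - \frac{400168}{483} = 2197482 + \left(-69 + \frac{145}{69} + \frac{144160}{161}\right) = 2197482 + \frac{400168}{483} = \frac{1061783974}{483}$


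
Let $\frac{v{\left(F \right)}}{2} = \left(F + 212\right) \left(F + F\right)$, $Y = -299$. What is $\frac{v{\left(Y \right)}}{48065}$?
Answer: $\frac{104052}{48065} \approx 2.1648$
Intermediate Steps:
$v{\left(F \right)} = 4 F \left(212 + F\right)$ ($v{\left(F \right)} = 2 \left(F + 212\right) \left(F + F\right) = 2 \left(212 + F\right) 2 F = 2 \cdot 2 F \left(212 + F\right) = 4 F \left(212 + F\right)$)
$\frac{v{\left(Y \right)}}{48065} = \frac{4 \left(-299\right) \left(212 - 299\right)}{48065} = 4 \left(-299\right) \left(-87\right) \frac{1}{48065} = 104052 \cdot \frac{1}{48065} = \frac{104052}{48065}$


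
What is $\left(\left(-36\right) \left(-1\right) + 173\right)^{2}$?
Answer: $43681$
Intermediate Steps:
$\left(\left(-36\right) \left(-1\right) + 173\right)^{2} = \left(36 + 173\right)^{2} = 209^{2} = 43681$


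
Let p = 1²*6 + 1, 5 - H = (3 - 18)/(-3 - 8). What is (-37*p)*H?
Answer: -10360/11 ≈ -941.82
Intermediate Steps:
H = 40/11 (H = 5 - (3 - 18)/(-3 - 8) = 5 - (-15)/(-11) = 5 - (-15)*(-1)/11 = 5 - 1*15/11 = 5 - 15/11 = 40/11 ≈ 3.6364)
p = 7 (p = 1*6 + 1 = 6 + 1 = 7)
(-37*p)*H = -37*7*(40/11) = -259*40/11 = -10360/11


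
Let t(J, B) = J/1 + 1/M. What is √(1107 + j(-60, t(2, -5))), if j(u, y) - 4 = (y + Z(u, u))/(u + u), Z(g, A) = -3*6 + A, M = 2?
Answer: √4001865/60 ≈ 33.341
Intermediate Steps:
Z(g, A) = -18 + A
t(J, B) = ½ + J (t(J, B) = J/1 + 1/2 = J*1 + 1*(½) = J + ½ = ½ + J)
j(u, y) = 4 + (-18 + u + y)/(2*u) (j(u, y) = 4 + (y + (-18 + u))/(u + u) = 4 + (-18 + u + y)/((2*u)) = 4 + (-18 + u + y)*(1/(2*u)) = 4 + (-18 + u + y)/(2*u))
√(1107 + j(-60, t(2, -5))) = √(1107 + (½)*(-18 + (½ + 2) + 9*(-60))/(-60)) = √(1107 + (½)*(-1/60)*(-18 + 5/2 - 540)) = √(1107 + (½)*(-1/60)*(-1111/2)) = √(1107 + 1111/240) = √(266791/240) = √4001865/60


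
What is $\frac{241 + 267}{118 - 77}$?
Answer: $\frac{508}{41} \approx 12.39$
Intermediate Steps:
$\frac{241 + 267}{118 - 77} = \frac{508}{118 - 77} = \frac{508}{41}$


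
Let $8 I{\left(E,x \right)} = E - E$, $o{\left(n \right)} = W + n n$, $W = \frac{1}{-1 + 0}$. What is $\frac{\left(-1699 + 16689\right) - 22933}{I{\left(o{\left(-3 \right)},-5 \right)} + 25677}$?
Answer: $- \frac{7943}{25677} \approx -0.30934$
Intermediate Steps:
$W = -1$ ($W = \frac{1}{-1} = -1$)
$o{\left(n \right)} = -1 + n^{2}$ ($o{\left(n \right)} = -1 + n n = -1 + n^{2}$)
$I{\left(E,x \right)} = 0$ ($I{\left(E,x \right)} = \frac{E - E}{8} = \frac{1}{8} \cdot 0 = 0$)
$\frac{\left(-1699 + 16689\right) - 22933}{I{\left(o{\left(-3 \right)},-5 \right)} + 25677} = \frac{\left(-1699 + 16689\right) - 22933}{0 + 25677} = \frac{14990 - 22933}{25677} = \left(-7943\right) \frac{1}{25677} = - \frac{7943}{25677}$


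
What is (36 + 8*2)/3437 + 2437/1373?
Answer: 8447365/4719001 ≈ 1.7901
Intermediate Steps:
(36 + 8*2)/3437 + 2437/1373 = (36 + 16)*(1/3437) + 2437*(1/1373) = 52*(1/3437) + 2437/1373 = 52/3437 + 2437/1373 = 8447365/4719001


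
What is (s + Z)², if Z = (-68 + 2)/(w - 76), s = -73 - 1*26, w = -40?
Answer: 32592681/3364 ≈ 9688.7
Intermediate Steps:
s = -99 (s = -73 - 26 = -99)
Z = 33/58 (Z = (-68 + 2)/(-40 - 76) = -66/(-116) = -66*(-1/116) = 33/58 ≈ 0.56897)
(s + Z)² = (-99 + 33/58)² = (-5709/58)² = 32592681/3364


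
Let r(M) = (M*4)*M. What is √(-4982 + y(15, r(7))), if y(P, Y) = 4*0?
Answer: I*√4982 ≈ 70.583*I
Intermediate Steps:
r(M) = 4*M² (r(M) = (4*M)*M = 4*M²)
y(P, Y) = 0
√(-4982 + y(15, r(7))) = √(-4982 + 0) = √(-4982) = I*√4982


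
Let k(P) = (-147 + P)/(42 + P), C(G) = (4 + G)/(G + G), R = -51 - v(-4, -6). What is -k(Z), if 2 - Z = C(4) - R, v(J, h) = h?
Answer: -191/2 ≈ -95.500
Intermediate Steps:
R = -45 (R = -51 - 1*(-6) = -51 + 6 = -45)
C(G) = (4 + G)/(2*G) (C(G) = (4 + G)/((2*G)) = (4 + G)*(1/(2*G)) = (4 + G)/(2*G))
Z = -44 (Z = 2 - ((½)*(4 + 4)/4 - 1*(-45)) = 2 - ((½)*(¼)*8 + 45) = 2 - (1 + 45) = 2 - 1*46 = 2 - 46 = -44)
k(P) = (-147 + P)/(42 + P)
-k(Z) = -(-147 - 44)/(42 - 44) = -(-191)/(-2) = -(-1)*(-191)/2 = -1*191/2 = -191/2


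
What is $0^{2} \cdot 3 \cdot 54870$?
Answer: $0$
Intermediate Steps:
$0^{2} \cdot 3 \cdot 54870 = 0 \cdot 164610 = 0$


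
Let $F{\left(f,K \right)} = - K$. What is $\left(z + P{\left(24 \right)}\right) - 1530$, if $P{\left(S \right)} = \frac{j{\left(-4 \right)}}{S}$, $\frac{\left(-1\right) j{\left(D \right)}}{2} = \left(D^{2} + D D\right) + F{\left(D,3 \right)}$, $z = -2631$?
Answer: $- \frac{49961}{12} \approx -4163.4$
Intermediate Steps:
$j{\left(D \right)} = 6 - 4 D^{2}$ ($j{\left(D \right)} = - 2 \left(\left(D^{2} + D D\right) - 3\right) = - 2 \left(\left(D^{2} + D^{2}\right) - 3\right) = - 2 \left(2 D^{2} - 3\right) = - 2 \left(-3 + 2 D^{2}\right) = 6 - 4 D^{2}$)
$P{\left(S \right)} = - \frac{58}{S}$ ($P{\left(S \right)} = \frac{6 - 4 \left(-4\right)^{2}}{S} = \frac{6 - 64}{S} = - \frac{58}{S}$)
$\left(z + P{\left(24 \right)}\right) - 1530 = \left(-2631 - \frac{58}{24}\right) - 1530 = \left(-2631 - \frac{29}{12}\right) - 1530 = - \frac{31601}{12} - 1530 = - \frac{49961}{12}$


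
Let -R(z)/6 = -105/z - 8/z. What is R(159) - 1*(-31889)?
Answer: 1690343/53 ≈ 31893.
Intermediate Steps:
R(z) = 678/z (R(z) = -6*(-105/z - 8/z) = -(-678)/z = 678/z)
R(159) - 1*(-31889) = 678/159 - 1*(-31889) = 678*(1/159) + 31889 = 226/53 + 31889 = 1690343/53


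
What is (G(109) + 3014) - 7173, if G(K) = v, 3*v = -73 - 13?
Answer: -12563/3 ≈ -4187.7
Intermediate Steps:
v = -86/3 (v = (-73 - 13)/3 = (1/3)*(-86) = -86/3 ≈ -28.667)
G(K) = -86/3
(G(109) + 3014) - 7173 = (-86/3 + 3014) - 7173 = 8956/3 - 7173 = -12563/3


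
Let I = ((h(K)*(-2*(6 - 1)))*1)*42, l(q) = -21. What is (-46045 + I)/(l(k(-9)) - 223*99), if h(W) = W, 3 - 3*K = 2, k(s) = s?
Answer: 15395/7366 ≈ 2.0900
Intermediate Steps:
K = ⅓ (K = 1 - ⅓*2 = 1 - ⅔ = ⅓ ≈ 0.33333)
I = -140 (I = (((-2*(6 - 1))/3)*1)*42 = (((-2*5)/3)*1)*42 = (((⅓)*(-10))*1)*42 = -10/3*1*42 = -10/3*42 = -140)
(-46045 + I)/(l(k(-9)) - 223*99) = (-46045 - 140)/(-21 - 223*99) = -46185/(-21 - 22077) = -46185/(-22098) = -46185*(-1/22098) = 15395/7366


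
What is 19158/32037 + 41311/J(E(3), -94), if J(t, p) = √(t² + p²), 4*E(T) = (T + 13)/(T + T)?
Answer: 6386/10679 + 123933*√19882/39764 ≈ 440.07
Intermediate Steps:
E(T) = (13 + T)/(8*T) (E(T) = ((T + 13)/(T + T))/4 = ((13 + T)/((2*T)))/4 = ((13 + T)*(1/(2*T)))/4 = ((13 + T)/(2*T))/4 = (13 + T)/(8*T))
J(t, p) = √(p² + t²)
19158/32037 + 41311/J(E(3), -94) = 19158/32037 + 41311/(√((-94)² + ((⅛)*(13 + 3)/3)²)) = 19158*(1/32037) + 41311/(√(8836 + ((⅛)*(⅓)*16)²)) = 6386/10679 + 41311/(√(8836 + (⅔)²)) = 6386/10679 + 41311/(√(8836 + 4/9)) = 6386/10679 + 41311/(√(79528/9)) = 6386/10679 + 41311/((2*√19882/3)) = 6386/10679 + 41311*(3*√19882/39764) = 6386/10679 + 123933*√19882/39764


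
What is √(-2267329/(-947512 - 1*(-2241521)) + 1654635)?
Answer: √2770616016808313474/1294009 ≈ 1286.3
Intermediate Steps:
√(-2267329/(-947512 - 1*(-2241521)) + 1654635) = √(-2267329/(-947512 + 2241521) + 1654635) = √(-2267329/1294009 + 1654635) = √(2141110314386/1294009) = √2770616016808313474/1294009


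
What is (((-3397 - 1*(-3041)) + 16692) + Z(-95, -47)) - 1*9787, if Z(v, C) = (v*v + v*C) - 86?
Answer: 19953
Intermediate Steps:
Z(v, C) = -86 + v² + C*v (Z(v, C) = (v² + C*v) - 86 = -86 + v² + C*v)
(((-3397 - 1*(-3041)) + 16692) + Z(-95, -47)) - 1*9787 = (((-3397 - 1*(-3041)) + 16692) + (-86 + (-95)² - 47*(-95))) - 1*9787 = (((-3397 + 3041) + 16692) + (-86 + 9025 + 4465)) - 9787 = ((-356 + 16692) + 13404) - 9787 = (16336 + 13404) - 9787 = 29740 - 9787 = 19953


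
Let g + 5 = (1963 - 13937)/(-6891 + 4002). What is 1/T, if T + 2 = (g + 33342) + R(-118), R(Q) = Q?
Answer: 2889/95975887 ≈ 3.0101e-5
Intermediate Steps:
g = -2471/2889 (g = -5 + (1963 - 13937)/(-6891 + 4002) = -5 - 11974/(-2889) = -5 - 11974*(-1/2889) = -5 + 11974/2889 = -2471/2889 ≈ -0.85531)
T = 95975887/2889 (T = -2 + ((-2471/2889 + 33342) - 118) = -2 + (96322567/2889 - 118) = -2 + 95981665/2889 = 95975887/2889 ≈ 33221.)
1/T = 1/(95975887/2889) = 2889/95975887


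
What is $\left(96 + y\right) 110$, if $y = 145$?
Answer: $26510$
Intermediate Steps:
$\left(96 + y\right) 110 = \left(96 + 145\right) 110 = 241 \cdot 110 = 26510$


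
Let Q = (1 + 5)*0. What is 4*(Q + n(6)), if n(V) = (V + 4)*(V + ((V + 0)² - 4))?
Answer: 1520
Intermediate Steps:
n(V) = (4 + V)*(-4 + V + V²) (n(V) = (4 + V)*(V + (V² - 4)) = (4 + V)*(V + (-4 + V²)) = (4 + V)*(-4 + V + V²))
Q = 0 (Q = 6*0 = 0)
4*(Q + n(6)) = 4*(0 + (-16 + 6³ + 5*6²)) = 4*(0 + (-16 + 216 + 5*36)) = 4*(0 + (-16 + 216 + 180)) = 4*(0 + 380) = 4*380 = 1520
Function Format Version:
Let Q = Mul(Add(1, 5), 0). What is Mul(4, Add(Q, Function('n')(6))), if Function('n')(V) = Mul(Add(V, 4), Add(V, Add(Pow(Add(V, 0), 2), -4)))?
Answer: 1520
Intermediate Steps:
Function('n')(V) = Mul(Add(4, V), Add(-4, V, Pow(V, 2))) (Function('n')(V) = Mul(Add(4, V), Add(V, Add(Pow(V, 2), -4))) = Mul(Add(4, V), Add(V, Add(-4, Pow(V, 2)))) = Mul(Add(4, V), Add(-4, V, Pow(V, 2))))
Q = 0 (Q = Mul(6, 0) = 0)
Mul(4, Add(Q, Function('n')(6))) = Mul(4, Add(0, Add(-16, Pow(6, 3), Mul(5, Pow(6, 2))))) = Mul(4, Add(0, Add(-16, 216, Mul(5, 36)))) = Mul(4, Add(0, Add(-16, 216, 180))) = Mul(4, Add(0, 380)) = Mul(4, 380) = 1520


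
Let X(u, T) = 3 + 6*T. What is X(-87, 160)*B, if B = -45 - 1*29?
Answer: -71262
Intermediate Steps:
B = -74 (B = -45 - 29 = -74)
X(-87, 160)*B = (3 + 6*160)*(-74) = (3 + 960)*(-74) = 963*(-74) = -71262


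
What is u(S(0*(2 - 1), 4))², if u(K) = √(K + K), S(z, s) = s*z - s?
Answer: -8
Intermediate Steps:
S(z, s) = -s + s*z
u(K) = √2*√K (u(K) = √(2*K) = √2*√K)
u(S(0*(2 - 1), 4))² = (√2*√(4*(-1 + 0*(2 - 1))))² = (√2*√(4*(-1 + 0*1)))² = (√2*√(4*(-1 + 0)))² = (√2*√(4*(-1)))² = (√2*√(-4))² = (√2*(2*I))² = (2*I*√2)² = -8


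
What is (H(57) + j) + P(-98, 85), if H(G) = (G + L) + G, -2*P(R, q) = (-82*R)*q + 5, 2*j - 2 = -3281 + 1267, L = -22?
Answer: -684893/2 ≈ -3.4245e+5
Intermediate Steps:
j = -1006 (j = 1 + (-3281 + 1267)/2 = 1 + (1/2)*(-2014) = 1 - 1007 = -1006)
P(R, q) = -5/2 + 41*R*q (P(R, q) = -((-82*R)*q + 5)/2 = -(-82*R*q + 5)/2 = -(5 - 82*R*q)/2 = -5/2 + 41*R*q)
H(G) = -22 + 2*G (H(G) = (G - 22) + G = (-22 + G) + G = -22 + 2*G)
(H(57) + j) + P(-98, 85) = ((-22 + 2*57) - 1006) + (-5/2 + 41*(-98)*85) = ((-22 + 114) - 1006) + (-5/2 - 341530) = (92 - 1006) - 683065/2 = -914 - 683065/2 = -684893/2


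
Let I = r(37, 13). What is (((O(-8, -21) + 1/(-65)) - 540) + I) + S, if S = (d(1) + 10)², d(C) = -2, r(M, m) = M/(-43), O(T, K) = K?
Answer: -1391563/2795 ≈ -497.88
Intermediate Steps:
r(M, m) = -M/43 (r(M, m) = M*(-1/43) = -M/43)
I = -37/43 (I = -1/43*37 = -37/43 ≈ -0.86047)
S = 64 (S = (-2 + 10)² = 8² = 64)
(((O(-8, -21) + 1/(-65)) - 540) + I) + S = (((-21 + 1/(-65)) - 540) - 37/43) + 64 = (((-21 - 1/65) - 540) - 37/43) + 64 = ((-1366/65 - 540) - 37/43) + 64 = (-36466/65 - 37/43) + 64 = -1570443/2795 + 64 = -1391563/2795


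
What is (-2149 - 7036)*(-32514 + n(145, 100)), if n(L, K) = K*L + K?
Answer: 164540090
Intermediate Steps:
n(L, K) = K + K*L
(-2149 - 7036)*(-32514 + n(145, 100)) = (-2149 - 7036)*(-32514 + 100*(1 + 145)) = -9185*(-32514 + 100*146) = -9185*(-32514 + 14600) = -9185*(-17914) = 164540090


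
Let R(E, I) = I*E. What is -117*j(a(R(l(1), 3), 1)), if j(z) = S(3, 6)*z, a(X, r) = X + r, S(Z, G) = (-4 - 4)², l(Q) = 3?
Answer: -74880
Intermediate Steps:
S(Z, G) = 64 (S(Z, G) = (-8)² = 64)
R(E, I) = E*I
j(z) = 64*z
-117*j(a(R(l(1), 3), 1)) = -7488*(3*3 + 1) = -7488*(9 + 1) = -7488*10 = -117*640 = -74880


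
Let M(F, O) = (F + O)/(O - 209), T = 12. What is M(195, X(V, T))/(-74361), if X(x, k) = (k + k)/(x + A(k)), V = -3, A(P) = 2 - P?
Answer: 837/67941167 ≈ 1.2319e-5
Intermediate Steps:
X(x, k) = 2*k/(2 + x - k) (X(x, k) = (k + k)/(x + (2 - k)) = (2*k)/(2 + x - k) = 2*k/(2 + x - k))
M(F, O) = (F + O)/(-209 + O)
M(195, X(V, T))/(-74361) = ((195 + 2*12/(2 - 3 - 1*12))/(-209 + 2*12/(2 - 3 - 1*12)))/(-74361) = ((195 + 2*12/(2 - 3 - 12))/(-209 + 2*12/(2 - 3 - 12)))*(-1/74361) = ((195 + 2*12/(-13))/(-209 + 2*12/(-13)))*(-1/74361) = ((195 + 2*12*(-1/13))/(-209 + 2*12*(-1/13)))*(-1/74361) = ((195 - 24/13)/(-209 - 24/13))*(-1/74361) = ((2511/13)/(-2741/13))*(-1/74361) = -13/2741*2511/13*(-1/74361) = -2511/2741*(-1/74361) = 837/67941167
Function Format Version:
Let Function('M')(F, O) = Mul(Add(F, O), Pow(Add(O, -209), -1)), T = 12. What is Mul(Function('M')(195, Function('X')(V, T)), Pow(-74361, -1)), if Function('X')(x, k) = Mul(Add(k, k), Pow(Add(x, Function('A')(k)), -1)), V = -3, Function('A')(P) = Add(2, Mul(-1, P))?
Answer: Rational(837, 67941167) ≈ 1.2319e-5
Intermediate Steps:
Function('X')(x, k) = Mul(2, k, Pow(Add(2, x, Mul(-1, k)), -1)) (Function('X')(x, k) = Mul(Add(k, k), Pow(Add(x, Add(2, Mul(-1, k))), -1)) = Mul(Mul(2, k), Pow(Add(2, x, Mul(-1, k)), -1)) = Mul(2, k, Pow(Add(2, x, Mul(-1, k)), -1)))
Function('M')(F, O) = Mul(Pow(Add(-209, O), -1), Add(F, O)) (Function('M')(F, O) = Mul(Add(F, O), Pow(Add(-209, O), -1)) = Mul(Pow(Add(-209, O), -1), Add(F, O)))
Mul(Function('M')(195, Function('X')(V, T)), Pow(-74361, -1)) = Mul(Mul(Pow(Add(-209, Mul(2, 12, Pow(Add(2, -3, Mul(-1, 12)), -1))), -1), Add(195, Mul(2, 12, Pow(Add(2, -3, Mul(-1, 12)), -1)))), Pow(-74361, -1)) = Mul(Mul(Pow(Add(-209, Mul(2, 12, Pow(Add(2, -3, -12), -1))), -1), Add(195, Mul(2, 12, Pow(Add(2, -3, -12), -1)))), Rational(-1, 74361)) = Mul(Mul(Pow(Add(-209, Mul(2, 12, Pow(-13, -1))), -1), Add(195, Mul(2, 12, Pow(-13, -1)))), Rational(-1, 74361)) = Mul(Mul(Pow(Add(-209, Mul(2, 12, Rational(-1, 13))), -1), Add(195, Mul(2, 12, Rational(-1, 13)))), Rational(-1, 74361)) = Mul(Mul(Pow(Add(-209, Rational(-24, 13)), -1), Add(195, Rational(-24, 13))), Rational(-1, 74361)) = Mul(Mul(Pow(Rational(-2741, 13), -1), Rational(2511, 13)), Rational(-1, 74361)) = Mul(Mul(Rational(-13, 2741), Rational(2511, 13)), Rational(-1, 74361)) = Mul(Rational(-2511, 2741), Rational(-1, 74361)) = Rational(837, 67941167)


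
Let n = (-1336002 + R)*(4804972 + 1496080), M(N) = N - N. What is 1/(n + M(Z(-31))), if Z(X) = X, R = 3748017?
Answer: 1/15198231939780 ≈ 6.5797e-14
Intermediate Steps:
M(N) = 0
n = 15198231939780 (n = (-1336002 + 3748017)*(4804972 + 1496080) = 2412015*6301052 = 15198231939780)
1/(n + M(Z(-31))) = 1/(15198231939780 + 0) = 1/15198231939780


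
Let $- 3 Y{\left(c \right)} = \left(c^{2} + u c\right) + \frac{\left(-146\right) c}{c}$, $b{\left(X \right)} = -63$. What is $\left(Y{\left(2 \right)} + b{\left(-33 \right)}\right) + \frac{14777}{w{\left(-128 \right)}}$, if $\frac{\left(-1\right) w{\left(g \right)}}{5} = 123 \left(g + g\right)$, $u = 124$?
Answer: $- \frac{15466823}{157440} \approx -98.24$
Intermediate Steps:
$w{\left(g \right)} = - 1230 g$ ($w{\left(g \right)} = - 5 \cdot 123 \left(g + g\right) = - 5 \cdot 123 \cdot 2 g = - 5 \cdot 246 g = - 1230 g$)
$Y{\left(c \right)} = \frac{146}{3} - \frac{124 c}{3} - \frac{c^{2}}{3}$ ($Y{\left(c \right)} = - \frac{\left(c^{2} + 124 c\right) + \frac{\left(-146\right) c}{c}}{3} = - \frac{\left(c^{2} + 124 c\right) - 146}{3} = - \frac{-146 + c^{2} + 124 c}{3} = \frac{146}{3} - \frac{124 c}{3} - \frac{c^{2}}{3}$)
$\left(Y{\left(2 \right)} + b{\left(-33 \right)}\right) + \frac{14777}{w{\left(-128 \right)}} = \left(\left(\frac{146}{3} - \frac{248}{3} - \frac{2^{2}}{3}\right) - 63\right) + \frac{14777}{\left(-1230\right) \left(-128\right)} = \left(\left(\frac{146}{3} - \frac{248}{3} - \frac{4}{3}\right) - 63\right) + \frac{14777}{157440} = \left(\left(\frac{146}{3} - \frac{248}{3} - \frac{4}{3}\right) - 63\right) + 14777 \cdot \frac{1}{157440} = \left(- \frac{106}{3} - 63\right) + \frac{14777}{157440} = - \frac{295}{3} + \frac{14777}{157440} = - \frac{15466823}{157440}$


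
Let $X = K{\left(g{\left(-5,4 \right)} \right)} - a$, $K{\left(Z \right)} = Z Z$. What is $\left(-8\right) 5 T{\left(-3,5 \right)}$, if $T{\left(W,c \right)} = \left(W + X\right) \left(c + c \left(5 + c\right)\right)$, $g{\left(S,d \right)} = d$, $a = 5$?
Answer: $-17600$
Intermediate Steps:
$K{\left(Z \right)} = Z^{2}$
$X = 11$ ($X = 4^{2} - 5 = 16 - 5 = 11$)
$T{\left(W,c \right)} = \left(11 + W\right) \left(c + c \left(5 + c\right)\right)$ ($T{\left(W,c \right)} = \left(W + 11\right) \left(c + c \left(5 + c\right)\right) = \left(11 + W\right) \left(c + c \left(5 + c\right)\right)$)
$\left(-8\right) 5 T{\left(-3,5 \right)} = \left(-8\right) 5 \cdot 5 \left(66 + 6 \left(-3\right) + 11 \cdot 5 - 15\right) = - 40 \cdot 5 \left(66 - 18 + 55 - 15\right) = - 40 \cdot 5 \cdot 88 = \left(-40\right) 440 = -17600$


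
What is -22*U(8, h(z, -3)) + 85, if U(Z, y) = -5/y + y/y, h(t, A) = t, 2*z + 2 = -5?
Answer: 221/7 ≈ 31.571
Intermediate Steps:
z = -7/2 (z = -1 + (½)*(-5) = -1 - 5/2 = -7/2 ≈ -3.5000)
U(Z, y) = 1 - 5/y (U(Z, y) = -5/y + 1 = 1 - 5/y)
-22*U(8, h(z, -3)) + 85 = -22*(-5 - 7/2)/(-7/2) + 85 = -(-44)*(-17)/(7*2) + 85 = -22*17/7 + 85 = -374/7 + 85 = 221/7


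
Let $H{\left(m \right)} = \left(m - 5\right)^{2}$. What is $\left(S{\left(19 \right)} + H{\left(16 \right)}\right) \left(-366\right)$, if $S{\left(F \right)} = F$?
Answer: $-51240$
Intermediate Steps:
$H{\left(m \right)} = \left(-5 + m\right)^{2}$
$\left(S{\left(19 \right)} + H{\left(16 \right)}\right) \left(-366\right) = \left(19 + \left(-5 + 16\right)^{2}\right) \left(-366\right) = \left(19 + 11^{2}\right) \left(-366\right) = \left(19 + 121\right) \left(-366\right) = 140 \left(-366\right) = -51240$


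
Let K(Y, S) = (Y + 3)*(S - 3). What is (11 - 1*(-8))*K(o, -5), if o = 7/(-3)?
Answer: -304/3 ≈ -101.33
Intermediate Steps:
o = -7/3 (o = 7*(-⅓) = -7/3 ≈ -2.3333)
K(Y, S) = (-3 + S)*(3 + Y) (K(Y, S) = (3 + Y)*(-3 + S) = (-3 + S)*(3 + Y))
(11 - 1*(-8))*K(o, -5) = (11 - 1*(-8))*(-9 - 3*(-7/3) + 3*(-5) - 5*(-7/3)) = (11 + 8)*(-9 + 7 - 15 + 35/3) = 19*(-16/3) = -304/3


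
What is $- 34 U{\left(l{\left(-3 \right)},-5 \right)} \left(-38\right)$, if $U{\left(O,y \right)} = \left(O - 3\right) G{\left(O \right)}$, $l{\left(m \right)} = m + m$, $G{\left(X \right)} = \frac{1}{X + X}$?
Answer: $969$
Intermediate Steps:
$G{\left(X \right)} = \frac{1}{2 X}$
$l{\left(m \right)} = 2 m$
$U{\left(O,y \right)} = \frac{-3 + O}{2 O}$ ($U{\left(O,y \right)} = \left(O - 3\right) \frac{1}{2 O} = \left(-3 + O\right) \frac{1}{2 O} = \frac{-3 + O}{2 O}$)
$- 34 U{\left(l{\left(-3 \right)},-5 \right)} \left(-38\right) = - 34 \frac{-3 + 2 \left(-3\right)}{2 \cdot 2 \left(-3\right)} \left(-38\right) = - 34 \frac{-3 - 6}{2 \left(-6\right)} \left(-38\right) = - 34 \cdot \frac{1}{2} \left(- \frac{1}{6}\right) \left(-9\right) \left(-38\right) = \left(-34\right) \frac{3}{4} \left(-38\right) = \left(- \frac{51}{2}\right) \left(-38\right) = 969$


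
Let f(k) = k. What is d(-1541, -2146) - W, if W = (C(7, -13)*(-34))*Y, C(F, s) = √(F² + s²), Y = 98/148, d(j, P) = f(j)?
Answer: -1541 + 833*√218/37 ≈ -1208.6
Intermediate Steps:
d(j, P) = j
Y = 49/74 (Y = 98*(1/148) = 49/74 ≈ 0.66216)
W = -833*√218/37 (W = (√(7² + (-13)²)*(-34))*(49/74) = (√(49 + 169)*(-34))*(49/74) = (√218*(-34))*(49/74) = -34*√218*(49/74) = -833*√218/37 ≈ -332.41)
d(-1541, -2146) - W = -1541 - (-833)*√218/37 = -1541 + 833*√218/37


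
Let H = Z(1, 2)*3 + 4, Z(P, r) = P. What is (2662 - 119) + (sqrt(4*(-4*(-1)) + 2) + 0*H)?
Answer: 2543 + 3*sqrt(2) ≈ 2547.2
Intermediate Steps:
H = 7 (H = 1*3 + 4 = 3 + 4 = 7)
(2662 - 119) + (sqrt(4*(-4*(-1)) + 2) + 0*H) = (2662 - 119) + (sqrt(4*(-4*(-1)) + 2) + 0*7) = 2543 + (sqrt(4*4 + 2) + 0) = 2543 + (sqrt(16 + 2) + 0) = 2543 + (sqrt(18) + 0) = 2543 + (3*sqrt(2) + 0) = 2543 + 3*sqrt(2)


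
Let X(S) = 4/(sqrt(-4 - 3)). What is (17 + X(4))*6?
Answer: 102 - 24*I*sqrt(7)/7 ≈ 102.0 - 9.0712*I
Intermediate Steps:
X(S) = -4*I*sqrt(7)/7 (X(S) = 4/(sqrt(-7)) = 4/((I*sqrt(7))) = 4*(-I*sqrt(7)/7) = -4*I*sqrt(7)/7)
(17 + X(4))*6 = (17 - 4*I*sqrt(7)/7)*6 = 102 - 24*I*sqrt(7)/7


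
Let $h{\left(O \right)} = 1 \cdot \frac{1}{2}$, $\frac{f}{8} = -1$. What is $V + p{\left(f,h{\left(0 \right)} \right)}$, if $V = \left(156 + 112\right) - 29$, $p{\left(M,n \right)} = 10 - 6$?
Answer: $243$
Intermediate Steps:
$f = -8$ ($f = 8 \left(-1\right) = -8$)
$h{\left(O \right)} = \frac{1}{2}$ ($h{\left(O \right)} = 1 \cdot \frac{1}{2} = \frac{1}{2}$)
$p{\left(M,n \right)} = 4$
$V = 239$ ($V = 268 - 29 = 239$)
$V + p{\left(f,h{\left(0 \right)} \right)} = 239 + 4 = 243$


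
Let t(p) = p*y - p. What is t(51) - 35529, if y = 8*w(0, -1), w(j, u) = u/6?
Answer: -35648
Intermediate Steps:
w(j, u) = u/6 (w(j, u) = u*(⅙) = u/6)
y = -4/3 (y = 8*((⅙)*(-1)) = 8*(-⅙) = -4/3 ≈ -1.3333)
t(p) = -7*p/3 (t(p) = p*(-4/3) - p = -4*p/3 - p = -7*p/3)
t(51) - 35529 = -7/3*51 - 35529 = -119 - 35529 = -35648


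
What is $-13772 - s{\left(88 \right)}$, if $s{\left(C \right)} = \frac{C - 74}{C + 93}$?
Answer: $- \frac{2492746}{181} \approx -13772.0$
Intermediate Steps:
$s{\left(C \right)} = \frac{-74 + C}{93 + C}$
$-13772 - s{\left(88 \right)} = -13772 - \frac{-74 + 88}{93 + 88} = -13772 - \frac{1}{181} \cdot 14 = -13772 - \frac{14}{181} = - \frac{2492746}{181}$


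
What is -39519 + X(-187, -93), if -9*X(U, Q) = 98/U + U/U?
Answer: -66510566/1683 ≈ -39519.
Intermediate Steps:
X(U, Q) = -1/9 - 98/(9*U) (X(U, Q) = -(98/U + U/U)/9 = -(98/U + 1)/9 = -(1 + 98/U)/9 = -1/9 - 98/(9*U))
-39519 + X(-187, -93) = -39519 + (1/9)*(-98 - 1*(-187))/(-187) = -39519 + (1/9)*(-1/187)*(-98 + 187) = -39519 + (1/9)*(-1/187)*89 = -39519 - 89/1683 = -66510566/1683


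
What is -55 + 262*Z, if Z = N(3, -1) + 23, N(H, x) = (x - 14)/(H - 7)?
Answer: 13907/2 ≈ 6953.5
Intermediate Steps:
N(H, x) = (-14 + x)/(-7 + H)
Z = 107/4 (Z = (-14 - 1)/(-7 + 3) + 23 = -15/(-4) + 23 = -¼*(-15) + 23 = 15/4 + 23 = 107/4 ≈ 26.750)
-55 + 262*Z = -55 + 262*(107/4) = -55 + 14017/2 = 13907/2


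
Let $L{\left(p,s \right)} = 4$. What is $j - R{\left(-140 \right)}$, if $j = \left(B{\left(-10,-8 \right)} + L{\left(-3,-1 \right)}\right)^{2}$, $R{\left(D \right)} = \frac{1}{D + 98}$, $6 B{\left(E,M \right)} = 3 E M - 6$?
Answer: $\frac{77659}{42} \approx 1849.0$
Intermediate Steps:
$B{\left(E,M \right)} = -1 + \frac{E M}{2}$ ($B{\left(E,M \right)} = \frac{3 E M - 6}{6} = \frac{-6 + 3 E M}{6} = -1 + \frac{E M}{2}$)
$R{\left(D \right)} = \frac{1}{98 + D}$
$j = 1849$ ($j = \left(\left(-1 + \frac{1}{2} \left(-10\right) \left(-8\right)\right) + 4\right)^{2} = \left(\left(-1 + 40\right) + 4\right)^{2} = \left(39 + 4\right)^{2} = 43^{2} = 1849$)
$j - R{\left(-140 \right)} = 1849 - \frac{1}{98 - 140} = 1849 - \frac{1}{-42} = 1849 - - \frac{1}{42} = 1849 + \frac{1}{42} = \frac{77659}{42}$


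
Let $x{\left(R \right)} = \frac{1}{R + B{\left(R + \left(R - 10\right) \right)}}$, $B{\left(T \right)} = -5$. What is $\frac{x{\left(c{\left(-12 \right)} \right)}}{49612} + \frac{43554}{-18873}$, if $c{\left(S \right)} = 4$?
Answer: $- \frac{720273307}{312109092} \approx -2.3078$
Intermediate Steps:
$x{\left(R \right)} = \frac{1}{-5 + R}$ ($x{\left(R \right)} = \frac{1}{R - 5} = \frac{1}{-5 + R}$)
$\frac{x{\left(c{\left(-12 \right)} \right)}}{49612} + \frac{43554}{-18873} = \frac{1}{\left(-5 + 4\right) 49612} + \frac{43554}{-18873} = \frac{1}{-1} \cdot \frac{1}{49612} + 43554 \left(- \frac{1}{18873}\right) = \left(-1\right) \frac{1}{49612} - \frac{14518}{6291} = - \frac{1}{49612} - \frac{14518}{6291} = - \frac{720273307}{312109092}$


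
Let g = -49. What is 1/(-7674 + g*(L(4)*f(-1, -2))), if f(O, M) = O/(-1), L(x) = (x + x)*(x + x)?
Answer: -1/10810 ≈ -9.2507e-5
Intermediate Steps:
L(x) = 4*x**2 (L(x) = (2*x)*(2*x) = 4*x**2)
f(O, M) = -O (f(O, M) = O*(-1) = -O)
1/(-7674 + g*(L(4)*f(-1, -2))) = 1/(-7674 - 49*4*4**2*(-1*(-1))) = 1/(-7674 - 49*4*16) = 1/(-7674 - 3136) = 1/(-10810) = -1/10810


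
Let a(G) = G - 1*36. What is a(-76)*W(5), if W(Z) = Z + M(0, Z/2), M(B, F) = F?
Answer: -840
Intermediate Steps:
W(Z) = 3*Z/2 (W(Z) = Z + Z/2 = 3*Z/2)
a(G) = -36 + G (a(G) = G - 36 = -36 + G)
a(-76)*W(5) = (-36 - 76)*((3/2)*5) = -112*15/2 = -840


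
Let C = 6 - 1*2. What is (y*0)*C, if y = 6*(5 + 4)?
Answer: 0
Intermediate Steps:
C = 4 (C = 6 - 2 = 4)
y = 54 (y = 6*9 = 54)
(y*0)*C = (54*0)*4 = 0*4 = 0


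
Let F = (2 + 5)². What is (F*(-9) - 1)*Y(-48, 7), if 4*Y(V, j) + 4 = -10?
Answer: 1547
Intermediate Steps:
Y(V, j) = -7/2 (Y(V, j) = -1 + (¼)*(-10) = -1 - 5/2 = -7/2)
F = 49 (F = 7² = 49)
(F*(-9) - 1)*Y(-48, 7) = (49*(-9) - 1)*(-7/2) = (-441 - 1)*(-7/2) = -442*(-7/2) = 1547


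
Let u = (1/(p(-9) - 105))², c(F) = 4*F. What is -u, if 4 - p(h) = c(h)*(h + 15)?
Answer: -1/13225 ≈ -7.5614e-5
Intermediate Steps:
p(h) = 4 - 4*h*(15 + h) (p(h) = 4 - 4*h*(h + 15) = 4 - 4*h*(15 + h))
u = 1/13225 (u = (1/((4 - 60*(-9) - 4*(-9)²) - 105))² = (1/((4 + 540 - 4*81) - 105))² = (1/((4 + 540 - 324) - 105))² = (1/(220 - 105))² = (1/115)² = 1/13225 ≈ 7.5614e-5)
-u = -1*1/13225 = -1/13225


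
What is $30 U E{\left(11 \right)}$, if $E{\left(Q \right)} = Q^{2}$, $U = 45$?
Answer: $163350$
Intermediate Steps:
$30 U E{\left(11 \right)} = 30 \cdot 45 \cdot 11^{2} = 1350 \cdot 121 = 163350$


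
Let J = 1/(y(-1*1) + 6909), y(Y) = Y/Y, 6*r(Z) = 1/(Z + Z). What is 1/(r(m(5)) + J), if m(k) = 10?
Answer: 82920/703 ≈ 117.95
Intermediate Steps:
r(Z) = 1/(12*Z) (r(Z) = 1/(6*(Z + Z)) = 1/(6*((2*Z))) = (1/(2*Z))/6 = 1/(12*Z))
y(Y) = 1
J = 1/6910 (J = 1/(1 + 6909) = 1/6910 ≈ 0.00014472)
1/(r(m(5)) + J) = 1/((1/12)/10 + 1/6910) = 1/((1/12)*(⅒) + 1/6910) = 1/(1/120 + 1/6910) = 1/(703/82920) = 82920/703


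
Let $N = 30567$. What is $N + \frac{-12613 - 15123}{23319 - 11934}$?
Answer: $\frac{347977559}{11385} \approx 30565.0$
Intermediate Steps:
$N + \frac{-12613 - 15123}{23319 - 11934} = 30567 + \frac{-12613 - 15123}{23319 - 11934} = 30567 - \frac{27736}{11385} = \frac{347977559}{11385}$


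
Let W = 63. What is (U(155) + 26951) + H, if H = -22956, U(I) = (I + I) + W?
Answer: 4368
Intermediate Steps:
U(I) = 63 + 2*I (U(I) = (I + I) + 63 = 2*I + 63 = 63 + 2*I)
(U(155) + 26951) + H = ((63 + 2*155) + 26951) - 22956 = ((63 + 310) + 26951) - 22956 = (373 + 26951) - 22956 = 27324 - 22956 = 4368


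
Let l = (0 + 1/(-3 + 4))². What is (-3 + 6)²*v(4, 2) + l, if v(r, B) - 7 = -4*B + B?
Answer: 10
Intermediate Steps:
v(r, B) = 7 - 3*B (v(r, B) = 7 + (-4*B + B) = 7 - 3*B)
l = 1 (l = (0 + 1/1)² = (0 + 1)² = 1² = 1)
(-3 + 6)²*v(4, 2) + l = (-3 + 6)²*(7 - 3*2) + 1 = 3²*(7 - 6) + 1 = 9*1 + 1 = 9 + 1 = 10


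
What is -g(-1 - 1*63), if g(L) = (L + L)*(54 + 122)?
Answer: 22528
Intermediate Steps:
g(L) = 352*L (g(L) = (2*L)*176 = 352*L)
-g(-1 - 1*63) = -352*(-1 - 1*63) = -352*(-1 - 63) = -352*(-64) = -1*(-22528) = 22528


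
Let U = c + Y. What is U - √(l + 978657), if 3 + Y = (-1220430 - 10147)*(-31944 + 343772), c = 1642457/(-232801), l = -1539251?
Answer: -89332347045902416/232801 - I*√560594 ≈ -3.8373e+11 - 748.73*I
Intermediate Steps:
c = -1642457/232801 (c = 1642457*(-1/232801) = -1642457/232801 ≈ -7.0552)
Y = -383728364759 (Y = -3 + (-1220430 - 10147)*(-31944 + 343772) = -3 - 1230577*311828 = -3 - 383728364756 = -383728364759)
U = -89332347045902416/232801 (U = -1642457/232801 - 383728364759 = -89332347045902416/232801 ≈ -3.8373e+11)
U - √(l + 978657) = -89332347045902416/232801 - √(-1539251 + 978657) = -89332347045902416/232801 - √(-560594) = -89332347045902416/232801 - I*√560594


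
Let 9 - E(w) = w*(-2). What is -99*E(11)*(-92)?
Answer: 282348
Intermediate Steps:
E(w) = 9 + 2*w (E(w) = 9 - w*(-2) = 9 - (-2)*w = 9 + 2*w)
-99*E(11)*(-92) = -99*(9 + 2*11)*(-92) = -99*(9 + 22)*(-92) = -99*31*(-92) = -3069*(-92) = 282348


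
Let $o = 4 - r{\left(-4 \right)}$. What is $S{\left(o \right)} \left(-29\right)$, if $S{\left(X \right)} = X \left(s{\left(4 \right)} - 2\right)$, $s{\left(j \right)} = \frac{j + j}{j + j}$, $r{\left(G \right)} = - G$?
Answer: $0$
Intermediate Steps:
$s{\left(j \right)} = 1$ ($s{\left(j \right)} = \frac{2 j}{2 j} = 2 j \frac{1}{2 j} = 1$)
$o = 0$ ($o = 4 - \left(-1\right) \left(-4\right) = 4 - 4 = 0$)
$S{\left(X \right)} = - X$ ($S{\left(X \right)} = X \left(1 - 2\right) = X \left(-1\right) = - X$)
$S{\left(o \right)} \left(-29\right) = \left(-1\right) 0 \left(-29\right) = 0 \left(-29\right) = 0$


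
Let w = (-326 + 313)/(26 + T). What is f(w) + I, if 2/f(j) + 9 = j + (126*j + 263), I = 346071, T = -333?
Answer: 27557288273/79629 ≈ 3.4607e+5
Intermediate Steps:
w = 13/307 (w = (-326 + 313)/(26 - 333) = -13/(-307) = -13*(-1/307) = 13/307 ≈ 0.042345)
f(j) = 2/(254 + 127*j) (f(j) = 2/(-9 + (j + (126*j + 263))) = 2/(-9 + (j + (263 + 126*j))) = 2/(-9 + (263 + 127*j)) = 2/(254 + 127*j))
f(w) + I = 2/(127*(2 + 13/307)) + 346071 = 2/(127*(627/307)) + 346071 = (2/127)*(307/627) + 346071 = 614/79629 + 346071 = 27557288273/79629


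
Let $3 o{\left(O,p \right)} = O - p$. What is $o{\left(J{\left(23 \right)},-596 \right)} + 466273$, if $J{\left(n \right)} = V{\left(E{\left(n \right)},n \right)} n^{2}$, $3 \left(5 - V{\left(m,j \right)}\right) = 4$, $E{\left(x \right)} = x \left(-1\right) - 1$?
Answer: $\frac{4204064}{9} \approx 4.6712 \cdot 10^{5}$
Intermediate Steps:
$E{\left(x \right)} = -1 - x$ ($E{\left(x \right)} = - x - 1 = -1 - x$)
$V{\left(m,j \right)} = \frac{11}{3}$ ($V{\left(m,j \right)} = 5 - \frac{4}{3} = \frac{11}{3}$)
$J{\left(n \right)} = \frac{11 n^{2}}{3}$
$o{\left(O,p \right)} = - \frac{p}{3} + \frac{O}{3}$ ($o{\left(O,p \right)} = \frac{O - p}{3} = - \frac{p}{3} + \frac{O}{3}$)
$o{\left(J{\left(23 \right)},-596 \right)} + 466273 = \left(\left(- \frac{1}{3}\right) \left(-596\right) + \frac{\frac{11}{3} \cdot 23^{2}}{3}\right) + 466273 = \left(\frac{596}{3} + \frac{\frac{11}{3} \cdot 529}{3}\right) + 466273 = \left(\frac{596}{3} + \frac{1}{3} \cdot \frac{5819}{3}\right) + 466273 = \left(\frac{596}{3} + \frac{5819}{9}\right) + 466273 = \frac{7607}{9} + 466273 = \frac{4204064}{9}$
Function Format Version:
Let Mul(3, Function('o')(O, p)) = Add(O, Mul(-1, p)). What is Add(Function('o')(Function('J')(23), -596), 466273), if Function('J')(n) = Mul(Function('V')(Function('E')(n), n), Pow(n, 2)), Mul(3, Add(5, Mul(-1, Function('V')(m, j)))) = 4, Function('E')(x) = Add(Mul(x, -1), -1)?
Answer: Rational(4204064, 9) ≈ 4.6712e+5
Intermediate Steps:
Function('E')(x) = Add(-1, Mul(-1, x)) (Function('E')(x) = Add(Mul(-1, x), -1) = Add(-1, Mul(-1, x)))
Function('V')(m, j) = Rational(11, 3) (Function('V')(m, j) = Add(5, Mul(Rational(-1, 3), 4)) = Add(5, Rational(-4, 3)) = Rational(11, 3))
Function('J')(n) = Mul(Rational(11, 3), Pow(n, 2))
Function('o')(O, p) = Add(Mul(Rational(-1, 3), p), Mul(Rational(1, 3), O)) (Function('o')(O, p) = Mul(Rational(1, 3), Add(O, Mul(-1, p))) = Add(Mul(Rational(-1, 3), p), Mul(Rational(1, 3), O)))
Add(Function('o')(Function('J')(23), -596), 466273) = Add(Add(Mul(Rational(-1, 3), -596), Mul(Rational(1, 3), Mul(Rational(11, 3), Pow(23, 2)))), 466273) = Add(Add(Rational(596, 3), Mul(Rational(1, 3), Mul(Rational(11, 3), 529))), 466273) = Add(Add(Rational(596, 3), Mul(Rational(1, 3), Rational(5819, 3))), 466273) = Add(Add(Rational(596, 3), Rational(5819, 9)), 466273) = Add(Rational(7607, 9), 466273) = Rational(4204064, 9)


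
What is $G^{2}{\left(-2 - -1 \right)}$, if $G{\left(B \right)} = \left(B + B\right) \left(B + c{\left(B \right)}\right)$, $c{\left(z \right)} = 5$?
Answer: $64$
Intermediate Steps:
$G{\left(B \right)} = 2 B \left(5 + B\right)$ ($G{\left(B \right)} = \left(B + B\right) \left(B + 5\right) = 2 B \left(5 + B\right)$)
$G^{2}{\left(-2 - -1 \right)} = \left(2 \left(-2 - -1\right) \left(5 - 1\right)\right)^{2} = \left(2 \left(-2 + 1\right) \left(5 + \left(-2 + 1\right)\right)\right)^{2} = \left(2 \left(-1\right) \left(5 - 1\right)\right)^{2} = \left(2 \left(-1\right) 4\right)^{2} = \left(-8\right)^{2} = 64$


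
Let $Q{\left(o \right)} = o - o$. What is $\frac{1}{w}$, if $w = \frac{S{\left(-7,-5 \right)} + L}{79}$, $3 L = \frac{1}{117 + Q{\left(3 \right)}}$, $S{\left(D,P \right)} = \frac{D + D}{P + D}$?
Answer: $\frac{55458}{821} \approx 67.549$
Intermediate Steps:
$S{\left(D,P \right)} = \frac{2 D}{D + P}$
$Q{\left(o \right)} = 0$
$L = \frac{1}{351}$ ($L = \frac{1}{3 \left(117 + 0\right)} = \frac{1}{3 \cdot 117} = \frac{1}{3} \cdot \frac{1}{117} = \frac{1}{351} \approx 0.002849$)
$w = \frac{821}{55458}$ ($w = \frac{2 \left(-7\right) \frac{1}{-7 - 5} + \frac{1}{351}}{79} = \frac{2 \left(-7\right) \frac{1}{-12} + \frac{1}{351}}{79} = \frac{2 \left(-7\right) \left(- \frac{1}{12}\right) + \frac{1}{351}}{79} = \frac{\frac{7}{6} + \frac{1}{351}}{79} = \frac{1}{79} \cdot \frac{821}{702} = \frac{821}{55458} \approx 0.014804$)
$\frac{1}{w} = \frac{1}{\frac{821}{55458}} = \frac{55458}{821}$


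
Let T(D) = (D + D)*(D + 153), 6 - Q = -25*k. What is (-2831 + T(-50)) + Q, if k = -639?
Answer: -29100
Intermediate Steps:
Q = -15969 (Q = 6 - (-25)*(-639) = 6 - 1*15975 = 6 - 15975 = -15969)
T(D) = 2*D*(153 + D) (T(D) = (2*D)*(153 + D) = 2*D*(153 + D))
(-2831 + T(-50)) + Q = (-2831 + 2*(-50)*(153 - 50)) - 15969 = (-2831 + 2*(-50)*103) - 15969 = (-2831 - 10300) - 15969 = -13131 - 15969 = -29100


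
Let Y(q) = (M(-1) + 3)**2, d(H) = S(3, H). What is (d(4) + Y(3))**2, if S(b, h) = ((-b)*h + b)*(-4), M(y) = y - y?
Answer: 2025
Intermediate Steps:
M(y) = 0
S(b, h) = -4*b + 4*b*h (S(b, h) = (-b*h + b)*(-4) = (b - b*h)*(-4) = -4*b + 4*b*h)
d(H) = -12 + 12*H (d(H) = 4*3*(-1 + H) = -12 + 12*H)
Y(q) = 9 (Y(q) = (0 + 3)**2 = 3**2 = 9)
(d(4) + Y(3))**2 = ((-12 + 12*4) + 9)**2 = ((-12 + 48) + 9)**2 = (36 + 9)**2 = 45**2 = 2025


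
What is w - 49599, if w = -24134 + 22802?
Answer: -50931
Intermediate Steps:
w = -1332
w - 49599 = -1332 - 49599 = -50931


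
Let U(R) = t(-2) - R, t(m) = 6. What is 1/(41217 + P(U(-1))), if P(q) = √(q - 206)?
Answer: 41217/1698841288 - I*√199/1698841288 ≈ 2.4262e-5 - 8.3037e-9*I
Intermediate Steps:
U(R) = 6 - R
P(q) = √(-206 + q)
1/(41217 + P(U(-1))) = 1/(41217 + √(-206 + (6 - 1*(-1)))) = 1/(41217 + √(-206 + (6 + 1))) = 1/(41217 + √(-206 + 7)) = 1/(41217 + √(-199)) = 1/(41217 + I*√199)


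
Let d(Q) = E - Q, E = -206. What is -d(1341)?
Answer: 1547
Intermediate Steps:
d(Q) = -206 - Q
-d(1341) = -(-206 - 1*1341) = -(-206 - 1341) = -1*(-1547) = 1547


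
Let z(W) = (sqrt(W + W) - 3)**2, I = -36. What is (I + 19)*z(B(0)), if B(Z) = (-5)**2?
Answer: -1003 + 510*sqrt(2) ≈ -281.75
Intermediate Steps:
B(Z) = 25
z(W) = (-3 + sqrt(2)*sqrt(W))**2 (z(W) = (sqrt(2*W) - 3)**2 = (sqrt(2)*sqrt(W) - 3)**2 = (-3 + sqrt(2)*sqrt(W))**2)
(I + 19)*z(B(0)) = (-36 + 19)*(-3 + sqrt(2)*sqrt(25))**2 = -17*(-3 + sqrt(2)*5)**2 = -17*(-3 + 5*sqrt(2))**2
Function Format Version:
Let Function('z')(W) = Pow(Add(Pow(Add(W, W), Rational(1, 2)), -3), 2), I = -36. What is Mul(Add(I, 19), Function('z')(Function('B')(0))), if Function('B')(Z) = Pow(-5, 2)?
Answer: Add(-1003, Mul(510, Pow(2, Rational(1, 2)))) ≈ -281.75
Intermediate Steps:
Function('B')(Z) = 25
Function('z')(W) = Pow(Add(-3, Mul(Pow(2, Rational(1, 2)), Pow(W, Rational(1, 2)))), 2) (Function('z')(W) = Pow(Add(Pow(Mul(2, W), Rational(1, 2)), -3), 2) = Pow(Add(Mul(Pow(2, Rational(1, 2)), Pow(W, Rational(1, 2))), -3), 2) = Pow(Add(-3, Mul(Pow(2, Rational(1, 2)), Pow(W, Rational(1, 2)))), 2))
Mul(Add(I, 19), Function('z')(Function('B')(0))) = Mul(Add(-36, 19), Pow(Add(-3, Mul(Pow(2, Rational(1, 2)), Pow(25, Rational(1, 2)))), 2)) = Mul(-17, Pow(Add(-3, Mul(Pow(2, Rational(1, 2)), 5)), 2)) = Mul(-17, Pow(Add(-3, Mul(5, Pow(2, Rational(1, 2)))), 2))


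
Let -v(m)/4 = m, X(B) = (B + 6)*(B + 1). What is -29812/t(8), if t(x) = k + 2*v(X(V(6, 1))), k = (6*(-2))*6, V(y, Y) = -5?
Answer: 7453/10 ≈ 745.30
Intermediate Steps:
k = -72 (k = -12*6 = -72)
X(B) = (1 + B)*(6 + B) (X(B) = (6 + B)*(1 + B) = (1 + B)*(6 + B))
v(m) = -4*m
t(x) = -40 (t(x) = -72 + 2*(-4*(6 + (-5)**2 + 7*(-5))) = -72 + 2*(-4*(6 + 25 - 35)) = -72 + 2*(-4*(-4)) = -72 + 2*16 = -72 + 32 = -40)
-29812/t(8) = -29812/(-40) = -29812*(-1/40) = 7453/10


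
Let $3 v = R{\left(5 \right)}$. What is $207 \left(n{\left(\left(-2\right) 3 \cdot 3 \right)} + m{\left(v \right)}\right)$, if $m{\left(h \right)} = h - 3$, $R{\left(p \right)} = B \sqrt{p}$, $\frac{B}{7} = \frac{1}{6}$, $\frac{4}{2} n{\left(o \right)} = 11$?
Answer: $\frac{1035}{2} + \frac{161 \sqrt{5}}{2} \approx 697.5$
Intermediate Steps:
$n{\left(o \right)} = \frac{11}{2}$ ($n{\left(o \right)} = \frac{1}{2} \cdot 11 = \frac{11}{2}$)
$B = \frac{7}{6} \approx 1.1667$
$R{\left(p \right)} = \frac{7 \sqrt{p}}{6}$
$v = \frac{7 \sqrt{5}}{18}$ ($v = \frac{\frac{7}{6} \sqrt{5}}{3} = \frac{7 \sqrt{5}}{18} \approx 0.86958$)
$m{\left(h \right)} = -3 + h$
$207 \left(n{\left(\left(-2\right) 3 \cdot 3 \right)} + m{\left(v \right)}\right) = 207 \left(\frac{11}{2} - \left(3 - \frac{7 \sqrt{5}}{18}\right)\right) = 207 \left(\frac{5}{2} + \frac{7 \sqrt{5}}{18}\right) = \frac{1035}{2} + \frac{161 \sqrt{5}}{2}$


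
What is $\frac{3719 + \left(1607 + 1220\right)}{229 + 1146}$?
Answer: $\frac{6546}{1375} \approx 4.7607$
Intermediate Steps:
$\frac{3719 + \left(1607 + 1220\right)}{229 + 1146} = \frac{3719 + 2827}{1375} = 6546 \cdot \frac{1}{1375} = \frac{6546}{1375}$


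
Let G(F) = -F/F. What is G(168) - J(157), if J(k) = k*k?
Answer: -24650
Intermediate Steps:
G(F) = -1 (G(F) = -1*1 = -1)
J(k) = k**2
G(168) - J(157) = -1 - 1*157**2 = -1 - 1*24649 = -1 - 24649 = -24650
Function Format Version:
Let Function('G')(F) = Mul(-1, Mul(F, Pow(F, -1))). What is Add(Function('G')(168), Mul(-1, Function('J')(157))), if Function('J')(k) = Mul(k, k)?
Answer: -24650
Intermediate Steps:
Function('G')(F) = -1 (Function('G')(F) = Mul(-1, 1) = -1)
Function('J')(k) = Pow(k, 2)
Add(Function('G')(168), Mul(-1, Function('J')(157))) = Add(-1, Mul(-1, Pow(157, 2))) = Add(-1, Mul(-1, 24649)) = Add(-1, -24649) = -24650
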